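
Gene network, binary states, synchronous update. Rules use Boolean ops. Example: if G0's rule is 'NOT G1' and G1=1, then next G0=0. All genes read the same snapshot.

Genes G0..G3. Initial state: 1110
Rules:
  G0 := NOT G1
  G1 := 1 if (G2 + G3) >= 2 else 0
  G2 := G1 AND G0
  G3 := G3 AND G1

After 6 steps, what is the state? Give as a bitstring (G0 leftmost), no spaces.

Step 1: G0=NOT G1=NOT 1=0 G1=(1+0>=2)=0 G2=G1&G0=1&1=1 G3=G3&G1=0&1=0 -> 0010
Step 2: G0=NOT G1=NOT 0=1 G1=(1+0>=2)=0 G2=G1&G0=0&0=0 G3=G3&G1=0&0=0 -> 1000
Step 3: G0=NOT G1=NOT 0=1 G1=(0+0>=2)=0 G2=G1&G0=0&1=0 G3=G3&G1=0&0=0 -> 1000
Step 4: G0=NOT G1=NOT 0=1 G1=(0+0>=2)=0 G2=G1&G0=0&1=0 G3=G3&G1=0&0=0 -> 1000
Step 5: G0=NOT G1=NOT 0=1 G1=(0+0>=2)=0 G2=G1&G0=0&1=0 G3=G3&G1=0&0=0 -> 1000
Step 6: G0=NOT G1=NOT 0=1 G1=(0+0>=2)=0 G2=G1&G0=0&1=0 G3=G3&G1=0&0=0 -> 1000

1000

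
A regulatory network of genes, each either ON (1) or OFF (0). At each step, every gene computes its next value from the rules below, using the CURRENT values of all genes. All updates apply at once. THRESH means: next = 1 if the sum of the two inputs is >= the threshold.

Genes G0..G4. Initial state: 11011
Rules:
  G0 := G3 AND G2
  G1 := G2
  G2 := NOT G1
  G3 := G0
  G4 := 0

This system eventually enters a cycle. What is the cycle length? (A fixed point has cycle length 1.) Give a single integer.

Step 0: 11011
Step 1: G0=G3&G2=1&0=0 G1=G2=0 G2=NOT G1=NOT 1=0 G3=G0=1 G4=0(const) -> 00010
Step 2: G0=G3&G2=1&0=0 G1=G2=0 G2=NOT G1=NOT 0=1 G3=G0=0 G4=0(const) -> 00100
Step 3: G0=G3&G2=0&1=0 G1=G2=1 G2=NOT G1=NOT 0=1 G3=G0=0 G4=0(const) -> 01100
Step 4: G0=G3&G2=0&1=0 G1=G2=1 G2=NOT G1=NOT 1=0 G3=G0=0 G4=0(const) -> 01000
Step 5: G0=G3&G2=0&0=0 G1=G2=0 G2=NOT G1=NOT 1=0 G3=G0=0 G4=0(const) -> 00000
Step 6: G0=G3&G2=0&0=0 G1=G2=0 G2=NOT G1=NOT 0=1 G3=G0=0 G4=0(const) -> 00100
State from step 6 equals state from step 2 -> cycle length 4

Answer: 4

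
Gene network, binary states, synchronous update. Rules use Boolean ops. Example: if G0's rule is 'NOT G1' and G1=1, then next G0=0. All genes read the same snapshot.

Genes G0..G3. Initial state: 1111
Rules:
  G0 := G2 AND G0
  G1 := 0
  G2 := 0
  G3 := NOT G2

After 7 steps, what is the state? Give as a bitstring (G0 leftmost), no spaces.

Step 1: G0=G2&G0=1&1=1 G1=0(const) G2=0(const) G3=NOT G2=NOT 1=0 -> 1000
Step 2: G0=G2&G0=0&1=0 G1=0(const) G2=0(const) G3=NOT G2=NOT 0=1 -> 0001
Step 3: G0=G2&G0=0&0=0 G1=0(const) G2=0(const) G3=NOT G2=NOT 0=1 -> 0001
Step 4: G0=G2&G0=0&0=0 G1=0(const) G2=0(const) G3=NOT G2=NOT 0=1 -> 0001
Step 5: G0=G2&G0=0&0=0 G1=0(const) G2=0(const) G3=NOT G2=NOT 0=1 -> 0001
Step 6: G0=G2&G0=0&0=0 G1=0(const) G2=0(const) G3=NOT G2=NOT 0=1 -> 0001
Step 7: G0=G2&G0=0&0=0 G1=0(const) G2=0(const) G3=NOT G2=NOT 0=1 -> 0001

0001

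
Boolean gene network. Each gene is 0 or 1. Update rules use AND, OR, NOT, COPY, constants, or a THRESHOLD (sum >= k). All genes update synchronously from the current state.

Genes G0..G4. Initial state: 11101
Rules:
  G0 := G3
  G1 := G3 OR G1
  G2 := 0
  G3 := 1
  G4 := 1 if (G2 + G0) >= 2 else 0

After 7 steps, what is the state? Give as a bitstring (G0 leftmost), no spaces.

Step 1: G0=G3=0 G1=G3|G1=0|1=1 G2=0(const) G3=1(const) G4=(1+1>=2)=1 -> 01011
Step 2: G0=G3=1 G1=G3|G1=1|1=1 G2=0(const) G3=1(const) G4=(0+0>=2)=0 -> 11010
Step 3: G0=G3=1 G1=G3|G1=1|1=1 G2=0(const) G3=1(const) G4=(0+1>=2)=0 -> 11010
Step 4: G0=G3=1 G1=G3|G1=1|1=1 G2=0(const) G3=1(const) G4=(0+1>=2)=0 -> 11010
Step 5: G0=G3=1 G1=G3|G1=1|1=1 G2=0(const) G3=1(const) G4=(0+1>=2)=0 -> 11010
Step 6: G0=G3=1 G1=G3|G1=1|1=1 G2=0(const) G3=1(const) G4=(0+1>=2)=0 -> 11010
Step 7: G0=G3=1 G1=G3|G1=1|1=1 G2=0(const) G3=1(const) G4=(0+1>=2)=0 -> 11010

11010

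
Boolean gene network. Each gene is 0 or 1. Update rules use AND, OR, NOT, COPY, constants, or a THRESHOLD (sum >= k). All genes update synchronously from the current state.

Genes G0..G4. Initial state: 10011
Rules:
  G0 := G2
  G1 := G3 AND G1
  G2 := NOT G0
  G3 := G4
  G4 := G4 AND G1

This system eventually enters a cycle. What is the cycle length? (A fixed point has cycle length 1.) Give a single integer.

Answer: 4

Derivation:
Step 0: 10011
Step 1: G0=G2=0 G1=G3&G1=1&0=0 G2=NOT G0=NOT 1=0 G3=G4=1 G4=G4&G1=1&0=0 -> 00010
Step 2: G0=G2=0 G1=G3&G1=1&0=0 G2=NOT G0=NOT 0=1 G3=G4=0 G4=G4&G1=0&0=0 -> 00100
Step 3: G0=G2=1 G1=G3&G1=0&0=0 G2=NOT G0=NOT 0=1 G3=G4=0 G4=G4&G1=0&0=0 -> 10100
Step 4: G0=G2=1 G1=G3&G1=0&0=0 G2=NOT G0=NOT 1=0 G3=G4=0 G4=G4&G1=0&0=0 -> 10000
Step 5: G0=G2=0 G1=G3&G1=0&0=0 G2=NOT G0=NOT 1=0 G3=G4=0 G4=G4&G1=0&0=0 -> 00000
Step 6: G0=G2=0 G1=G3&G1=0&0=0 G2=NOT G0=NOT 0=1 G3=G4=0 G4=G4&G1=0&0=0 -> 00100
State from step 6 equals state from step 2 -> cycle length 4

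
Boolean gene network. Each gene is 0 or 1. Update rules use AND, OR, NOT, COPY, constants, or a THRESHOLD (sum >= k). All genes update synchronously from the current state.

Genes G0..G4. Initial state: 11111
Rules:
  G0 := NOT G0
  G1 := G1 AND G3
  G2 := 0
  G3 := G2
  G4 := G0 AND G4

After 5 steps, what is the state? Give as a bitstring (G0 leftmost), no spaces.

Step 1: G0=NOT G0=NOT 1=0 G1=G1&G3=1&1=1 G2=0(const) G3=G2=1 G4=G0&G4=1&1=1 -> 01011
Step 2: G0=NOT G0=NOT 0=1 G1=G1&G3=1&1=1 G2=0(const) G3=G2=0 G4=G0&G4=0&1=0 -> 11000
Step 3: G0=NOT G0=NOT 1=0 G1=G1&G3=1&0=0 G2=0(const) G3=G2=0 G4=G0&G4=1&0=0 -> 00000
Step 4: G0=NOT G0=NOT 0=1 G1=G1&G3=0&0=0 G2=0(const) G3=G2=0 G4=G0&G4=0&0=0 -> 10000
Step 5: G0=NOT G0=NOT 1=0 G1=G1&G3=0&0=0 G2=0(const) G3=G2=0 G4=G0&G4=1&0=0 -> 00000

00000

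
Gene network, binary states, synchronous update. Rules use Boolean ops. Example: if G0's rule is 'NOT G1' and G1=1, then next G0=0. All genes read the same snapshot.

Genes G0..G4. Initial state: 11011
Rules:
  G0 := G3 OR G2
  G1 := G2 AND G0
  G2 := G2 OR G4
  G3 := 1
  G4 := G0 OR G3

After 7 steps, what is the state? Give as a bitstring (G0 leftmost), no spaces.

Step 1: G0=G3|G2=1|0=1 G1=G2&G0=0&1=0 G2=G2|G4=0|1=1 G3=1(const) G4=G0|G3=1|1=1 -> 10111
Step 2: G0=G3|G2=1|1=1 G1=G2&G0=1&1=1 G2=G2|G4=1|1=1 G3=1(const) G4=G0|G3=1|1=1 -> 11111
Step 3: G0=G3|G2=1|1=1 G1=G2&G0=1&1=1 G2=G2|G4=1|1=1 G3=1(const) G4=G0|G3=1|1=1 -> 11111
Step 4: G0=G3|G2=1|1=1 G1=G2&G0=1&1=1 G2=G2|G4=1|1=1 G3=1(const) G4=G0|G3=1|1=1 -> 11111
Step 5: G0=G3|G2=1|1=1 G1=G2&G0=1&1=1 G2=G2|G4=1|1=1 G3=1(const) G4=G0|G3=1|1=1 -> 11111
Step 6: G0=G3|G2=1|1=1 G1=G2&G0=1&1=1 G2=G2|G4=1|1=1 G3=1(const) G4=G0|G3=1|1=1 -> 11111
Step 7: G0=G3|G2=1|1=1 G1=G2&G0=1&1=1 G2=G2|G4=1|1=1 G3=1(const) G4=G0|G3=1|1=1 -> 11111

11111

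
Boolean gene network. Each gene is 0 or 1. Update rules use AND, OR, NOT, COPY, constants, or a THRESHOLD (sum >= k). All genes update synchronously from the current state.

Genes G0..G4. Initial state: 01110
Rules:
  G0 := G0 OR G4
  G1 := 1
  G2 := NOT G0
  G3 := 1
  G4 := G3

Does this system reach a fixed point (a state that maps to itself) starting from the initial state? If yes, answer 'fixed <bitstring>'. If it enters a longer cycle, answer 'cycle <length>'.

Step 0: 01110
Step 1: G0=G0|G4=0|0=0 G1=1(const) G2=NOT G0=NOT 0=1 G3=1(const) G4=G3=1 -> 01111
Step 2: G0=G0|G4=0|1=1 G1=1(const) G2=NOT G0=NOT 0=1 G3=1(const) G4=G3=1 -> 11111
Step 3: G0=G0|G4=1|1=1 G1=1(const) G2=NOT G0=NOT 1=0 G3=1(const) G4=G3=1 -> 11011
Step 4: G0=G0|G4=1|1=1 G1=1(const) G2=NOT G0=NOT 1=0 G3=1(const) G4=G3=1 -> 11011
Fixed point reached at step 3: 11011

Answer: fixed 11011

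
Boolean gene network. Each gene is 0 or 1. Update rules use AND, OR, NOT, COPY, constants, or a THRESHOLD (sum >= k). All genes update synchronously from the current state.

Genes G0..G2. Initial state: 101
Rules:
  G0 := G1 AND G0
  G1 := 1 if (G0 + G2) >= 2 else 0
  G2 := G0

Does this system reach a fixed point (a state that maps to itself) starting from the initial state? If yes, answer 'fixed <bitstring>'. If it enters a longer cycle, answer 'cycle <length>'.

Step 0: 101
Step 1: G0=G1&G0=0&1=0 G1=(1+1>=2)=1 G2=G0=1 -> 011
Step 2: G0=G1&G0=1&0=0 G1=(0+1>=2)=0 G2=G0=0 -> 000
Step 3: G0=G1&G0=0&0=0 G1=(0+0>=2)=0 G2=G0=0 -> 000
Fixed point reached at step 2: 000

Answer: fixed 000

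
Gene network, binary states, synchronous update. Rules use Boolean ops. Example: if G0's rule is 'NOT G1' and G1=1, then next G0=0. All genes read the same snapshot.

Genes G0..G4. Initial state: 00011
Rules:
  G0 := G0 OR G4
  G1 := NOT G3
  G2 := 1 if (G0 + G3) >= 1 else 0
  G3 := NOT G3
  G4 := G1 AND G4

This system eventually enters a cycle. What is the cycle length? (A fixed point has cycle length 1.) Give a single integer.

Step 0: 00011
Step 1: G0=G0|G4=0|1=1 G1=NOT G3=NOT 1=0 G2=(0+1>=1)=1 G3=NOT G3=NOT 1=0 G4=G1&G4=0&1=0 -> 10100
Step 2: G0=G0|G4=1|0=1 G1=NOT G3=NOT 0=1 G2=(1+0>=1)=1 G3=NOT G3=NOT 0=1 G4=G1&G4=0&0=0 -> 11110
Step 3: G0=G0|G4=1|0=1 G1=NOT G3=NOT 1=0 G2=(1+1>=1)=1 G3=NOT G3=NOT 1=0 G4=G1&G4=1&0=0 -> 10100
State from step 3 equals state from step 1 -> cycle length 2

Answer: 2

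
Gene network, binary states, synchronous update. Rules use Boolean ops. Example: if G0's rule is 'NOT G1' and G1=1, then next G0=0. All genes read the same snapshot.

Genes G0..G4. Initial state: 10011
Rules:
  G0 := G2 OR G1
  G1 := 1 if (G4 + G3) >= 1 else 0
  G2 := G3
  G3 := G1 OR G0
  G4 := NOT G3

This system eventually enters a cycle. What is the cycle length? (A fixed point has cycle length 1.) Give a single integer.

Step 0: 10011
Step 1: G0=G2|G1=0|0=0 G1=(1+1>=1)=1 G2=G3=1 G3=G1|G0=0|1=1 G4=NOT G3=NOT 1=0 -> 01110
Step 2: G0=G2|G1=1|1=1 G1=(0+1>=1)=1 G2=G3=1 G3=G1|G0=1|0=1 G4=NOT G3=NOT 1=0 -> 11110
Step 3: G0=G2|G1=1|1=1 G1=(0+1>=1)=1 G2=G3=1 G3=G1|G0=1|1=1 G4=NOT G3=NOT 1=0 -> 11110
State from step 3 equals state from step 2 -> cycle length 1

Answer: 1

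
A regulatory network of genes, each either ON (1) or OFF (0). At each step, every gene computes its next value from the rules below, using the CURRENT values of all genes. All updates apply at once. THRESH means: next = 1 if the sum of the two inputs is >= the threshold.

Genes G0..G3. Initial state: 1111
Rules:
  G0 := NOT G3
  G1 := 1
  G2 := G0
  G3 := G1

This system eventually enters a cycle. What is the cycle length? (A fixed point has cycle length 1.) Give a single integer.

Step 0: 1111
Step 1: G0=NOT G3=NOT 1=0 G1=1(const) G2=G0=1 G3=G1=1 -> 0111
Step 2: G0=NOT G3=NOT 1=0 G1=1(const) G2=G0=0 G3=G1=1 -> 0101
Step 3: G0=NOT G3=NOT 1=0 G1=1(const) G2=G0=0 G3=G1=1 -> 0101
State from step 3 equals state from step 2 -> cycle length 1

Answer: 1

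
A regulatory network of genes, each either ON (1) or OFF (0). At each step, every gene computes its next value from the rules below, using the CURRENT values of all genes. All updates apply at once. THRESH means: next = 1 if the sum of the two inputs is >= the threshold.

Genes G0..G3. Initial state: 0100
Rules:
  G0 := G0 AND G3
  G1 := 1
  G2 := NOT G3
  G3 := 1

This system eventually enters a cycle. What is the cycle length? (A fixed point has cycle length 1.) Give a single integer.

Step 0: 0100
Step 1: G0=G0&G3=0&0=0 G1=1(const) G2=NOT G3=NOT 0=1 G3=1(const) -> 0111
Step 2: G0=G0&G3=0&1=0 G1=1(const) G2=NOT G3=NOT 1=0 G3=1(const) -> 0101
Step 3: G0=G0&G3=0&1=0 G1=1(const) G2=NOT G3=NOT 1=0 G3=1(const) -> 0101
State from step 3 equals state from step 2 -> cycle length 1

Answer: 1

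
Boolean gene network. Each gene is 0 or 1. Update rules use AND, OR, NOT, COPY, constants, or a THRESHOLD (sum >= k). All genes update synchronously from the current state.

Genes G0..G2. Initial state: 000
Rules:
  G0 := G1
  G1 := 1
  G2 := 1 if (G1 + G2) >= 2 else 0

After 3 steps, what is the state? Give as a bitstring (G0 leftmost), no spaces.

Step 1: G0=G1=0 G1=1(const) G2=(0+0>=2)=0 -> 010
Step 2: G0=G1=1 G1=1(const) G2=(1+0>=2)=0 -> 110
Step 3: G0=G1=1 G1=1(const) G2=(1+0>=2)=0 -> 110

110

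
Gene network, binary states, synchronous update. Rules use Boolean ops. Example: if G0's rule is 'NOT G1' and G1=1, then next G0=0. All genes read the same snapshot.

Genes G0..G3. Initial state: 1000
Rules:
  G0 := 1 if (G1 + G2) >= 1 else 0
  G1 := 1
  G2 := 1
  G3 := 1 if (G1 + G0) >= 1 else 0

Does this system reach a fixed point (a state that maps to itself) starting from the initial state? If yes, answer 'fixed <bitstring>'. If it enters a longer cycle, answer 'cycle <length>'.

Step 0: 1000
Step 1: G0=(0+0>=1)=0 G1=1(const) G2=1(const) G3=(0+1>=1)=1 -> 0111
Step 2: G0=(1+1>=1)=1 G1=1(const) G2=1(const) G3=(1+0>=1)=1 -> 1111
Step 3: G0=(1+1>=1)=1 G1=1(const) G2=1(const) G3=(1+1>=1)=1 -> 1111
Fixed point reached at step 2: 1111

Answer: fixed 1111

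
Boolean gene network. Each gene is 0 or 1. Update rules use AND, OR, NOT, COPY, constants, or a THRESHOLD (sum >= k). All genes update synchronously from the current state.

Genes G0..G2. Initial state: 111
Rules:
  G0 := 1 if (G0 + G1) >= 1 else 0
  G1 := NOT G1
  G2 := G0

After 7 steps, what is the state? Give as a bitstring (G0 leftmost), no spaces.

Step 1: G0=(1+1>=1)=1 G1=NOT G1=NOT 1=0 G2=G0=1 -> 101
Step 2: G0=(1+0>=1)=1 G1=NOT G1=NOT 0=1 G2=G0=1 -> 111
Step 3: G0=(1+1>=1)=1 G1=NOT G1=NOT 1=0 G2=G0=1 -> 101
Step 4: G0=(1+0>=1)=1 G1=NOT G1=NOT 0=1 G2=G0=1 -> 111
Step 5: G0=(1+1>=1)=1 G1=NOT G1=NOT 1=0 G2=G0=1 -> 101
Step 6: G0=(1+0>=1)=1 G1=NOT G1=NOT 0=1 G2=G0=1 -> 111
Step 7: G0=(1+1>=1)=1 G1=NOT G1=NOT 1=0 G2=G0=1 -> 101

101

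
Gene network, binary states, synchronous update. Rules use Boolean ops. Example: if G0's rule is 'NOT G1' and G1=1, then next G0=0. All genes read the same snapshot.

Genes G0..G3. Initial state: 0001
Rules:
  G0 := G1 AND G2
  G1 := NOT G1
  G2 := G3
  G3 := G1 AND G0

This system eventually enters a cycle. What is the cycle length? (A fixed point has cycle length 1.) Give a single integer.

Step 0: 0001
Step 1: G0=G1&G2=0&0=0 G1=NOT G1=NOT 0=1 G2=G3=1 G3=G1&G0=0&0=0 -> 0110
Step 2: G0=G1&G2=1&1=1 G1=NOT G1=NOT 1=0 G2=G3=0 G3=G1&G0=1&0=0 -> 1000
Step 3: G0=G1&G2=0&0=0 G1=NOT G1=NOT 0=1 G2=G3=0 G3=G1&G0=0&1=0 -> 0100
Step 4: G0=G1&G2=1&0=0 G1=NOT G1=NOT 1=0 G2=G3=0 G3=G1&G0=1&0=0 -> 0000
Step 5: G0=G1&G2=0&0=0 G1=NOT G1=NOT 0=1 G2=G3=0 G3=G1&G0=0&0=0 -> 0100
State from step 5 equals state from step 3 -> cycle length 2

Answer: 2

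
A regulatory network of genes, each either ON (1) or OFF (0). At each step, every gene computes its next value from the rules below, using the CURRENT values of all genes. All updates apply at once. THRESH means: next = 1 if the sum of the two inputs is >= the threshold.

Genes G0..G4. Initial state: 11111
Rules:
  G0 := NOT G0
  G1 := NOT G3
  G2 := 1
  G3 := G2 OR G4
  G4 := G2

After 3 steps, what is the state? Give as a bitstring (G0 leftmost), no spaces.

Step 1: G0=NOT G0=NOT 1=0 G1=NOT G3=NOT 1=0 G2=1(const) G3=G2|G4=1|1=1 G4=G2=1 -> 00111
Step 2: G0=NOT G0=NOT 0=1 G1=NOT G3=NOT 1=0 G2=1(const) G3=G2|G4=1|1=1 G4=G2=1 -> 10111
Step 3: G0=NOT G0=NOT 1=0 G1=NOT G3=NOT 1=0 G2=1(const) G3=G2|G4=1|1=1 G4=G2=1 -> 00111

00111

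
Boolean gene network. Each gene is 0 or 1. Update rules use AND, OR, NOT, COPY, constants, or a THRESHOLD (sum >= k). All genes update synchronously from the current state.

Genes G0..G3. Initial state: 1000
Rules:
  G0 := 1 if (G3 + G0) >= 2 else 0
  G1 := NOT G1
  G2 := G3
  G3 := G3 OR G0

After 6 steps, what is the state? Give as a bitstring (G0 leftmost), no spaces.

Step 1: G0=(0+1>=2)=0 G1=NOT G1=NOT 0=1 G2=G3=0 G3=G3|G0=0|1=1 -> 0101
Step 2: G0=(1+0>=2)=0 G1=NOT G1=NOT 1=0 G2=G3=1 G3=G3|G0=1|0=1 -> 0011
Step 3: G0=(1+0>=2)=0 G1=NOT G1=NOT 0=1 G2=G3=1 G3=G3|G0=1|0=1 -> 0111
Step 4: G0=(1+0>=2)=0 G1=NOT G1=NOT 1=0 G2=G3=1 G3=G3|G0=1|0=1 -> 0011
Step 5: G0=(1+0>=2)=0 G1=NOT G1=NOT 0=1 G2=G3=1 G3=G3|G0=1|0=1 -> 0111
Step 6: G0=(1+0>=2)=0 G1=NOT G1=NOT 1=0 G2=G3=1 G3=G3|G0=1|0=1 -> 0011

0011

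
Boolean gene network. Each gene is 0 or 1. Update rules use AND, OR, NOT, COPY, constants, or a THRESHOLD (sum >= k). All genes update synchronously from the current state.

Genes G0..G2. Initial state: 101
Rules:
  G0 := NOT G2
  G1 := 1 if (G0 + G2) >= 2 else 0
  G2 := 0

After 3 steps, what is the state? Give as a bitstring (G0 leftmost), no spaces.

Step 1: G0=NOT G2=NOT 1=0 G1=(1+1>=2)=1 G2=0(const) -> 010
Step 2: G0=NOT G2=NOT 0=1 G1=(0+0>=2)=0 G2=0(const) -> 100
Step 3: G0=NOT G2=NOT 0=1 G1=(1+0>=2)=0 G2=0(const) -> 100

100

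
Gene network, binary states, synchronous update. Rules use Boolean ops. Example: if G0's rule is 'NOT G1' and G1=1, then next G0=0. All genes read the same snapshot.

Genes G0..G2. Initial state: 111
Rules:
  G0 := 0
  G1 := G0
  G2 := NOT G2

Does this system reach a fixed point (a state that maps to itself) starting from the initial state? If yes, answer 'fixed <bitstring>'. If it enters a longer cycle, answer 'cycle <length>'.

Step 0: 111
Step 1: G0=0(const) G1=G0=1 G2=NOT G2=NOT 1=0 -> 010
Step 2: G0=0(const) G1=G0=0 G2=NOT G2=NOT 0=1 -> 001
Step 3: G0=0(const) G1=G0=0 G2=NOT G2=NOT 1=0 -> 000
Step 4: G0=0(const) G1=G0=0 G2=NOT G2=NOT 0=1 -> 001
Cycle of length 2 starting at step 2 -> no fixed point

Answer: cycle 2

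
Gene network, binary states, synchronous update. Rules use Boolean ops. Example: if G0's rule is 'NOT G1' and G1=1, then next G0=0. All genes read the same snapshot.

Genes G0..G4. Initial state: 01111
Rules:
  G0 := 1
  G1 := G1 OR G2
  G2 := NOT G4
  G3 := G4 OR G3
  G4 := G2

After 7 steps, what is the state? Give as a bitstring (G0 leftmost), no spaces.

Step 1: G0=1(const) G1=G1|G2=1|1=1 G2=NOT G4=NOT 1=0 G3=G4|G3=1|1=1 G4=G2=1 -> 11011
Step 2: G0=1(const) G1=G1|G2=1|0=1 G2=NOT G4=NOT 1=0 G3=G4|G3=1|1=1 G4=G2=0 -> 11010
Step 3: G0=1(const) G1=G1|G2=1|0=1 G2=NOT G4=NOT 0=1 G3=G4|G3=0|1=1 G4=G2=0 -> 11110
Step 4: G0=1(const) G1=G1|G2=1|1=1 G2=NOT G4=NOT 0=1 G3=G4|G3=0|1=1 G4=G2=1 -> 11111
Step 5: G0=1(const) G1=G1|G2=1|1=1 G2=NOT G4=NOT 1=0 G3=G4|G3=1|1=1 G4=G2=1 -> 11011
Step 6: G0=1(const) G1=G1|G2=1|0=1 G2=NOT G4=NOT 1=0 G3=G4|G3=1|1=1 G4=G2=0 -> 11010
Step 7: G0=1(const) G1=G1|G2=1|0=1 G2=NOT G4=NOT 0=1 G3=G4|G3=0|1=1 G4=G2=0 -> 11110

11110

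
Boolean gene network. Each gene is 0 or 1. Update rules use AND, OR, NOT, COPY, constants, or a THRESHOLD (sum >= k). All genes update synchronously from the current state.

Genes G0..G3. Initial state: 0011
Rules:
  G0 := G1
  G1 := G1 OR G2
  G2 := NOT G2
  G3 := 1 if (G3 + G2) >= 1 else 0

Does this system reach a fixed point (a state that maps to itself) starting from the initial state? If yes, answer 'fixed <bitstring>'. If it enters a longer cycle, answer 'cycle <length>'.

Step 0: 0011
Step 1: G0=G1=0 G1=G1|G2=0|1=1 G2=NOT G2=NOT 1=0 G3=(1+1>=1)=1 -> 0101
Step 2: G0=G1=1 G1=G1|G2=1|0=1 G2=NOT G2=NOT 0=1 G3=(1+0>=1)=1 -> 1111
Step 3: G0=G1=1 G1=G1|G2=1|1=1 G2=NOT G2=NOT 1=0 G3=(1+1>=1)=1 -> 1101
Step 4: G0=G1=1 G1=G1|G2=1|0=1 G2=NOT G2=NOT 0=1 G3=(1+0>=1)=1 -> 1111
Cycle of length 2 starting at step 2 -> no fixed point

Answer: cycle 2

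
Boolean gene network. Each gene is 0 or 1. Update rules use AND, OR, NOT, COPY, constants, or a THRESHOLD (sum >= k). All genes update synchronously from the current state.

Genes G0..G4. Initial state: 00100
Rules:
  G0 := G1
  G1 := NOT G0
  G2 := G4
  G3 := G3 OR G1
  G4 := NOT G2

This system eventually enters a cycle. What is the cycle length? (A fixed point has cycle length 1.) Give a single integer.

Answer: 4

Derivation:
Step 0: 00100
Step 1: G0=G1=0 G1=NOT G0=NOT 0=1 G2=G4=0 G3=G3|G1=0|0=0 G4=NOT G2=NOT 1=0 -> 01000
Step 2: G0=G1=1 G1=NOT G0=NOT 0=1 G2=G4=0 G3=G3|G1=0|1=1 G4=NOT G2=NOT 0=1 -> 11011
Step 3: G0=G1=1 G1=NOT G0=NOT 1=0 G2=G4=1 G3=G3|G1=1|1=1 G4=NOT G2=NOT 0=1 -> 10111
Step 4: G0=G1=0 G1=NOT G0=NOT 1=0 G2=G4=1 G3=G3|G1=1|0=1 G4=NOT G2=NOT 1=0 -> 00110
Step 5: G0=G1=0 G1=NOT G0=NOT 0=1 G2=G4=0 G3=G3|G1=1|0=1 G4=NOT G2=NOT 1=0 -> 01010
Step 6: G0=G1=1 G1=NOT G0=NOT 0=1 G2=G4=0 G3=G3|G1=1|1=1 G4=NOT G2=NOT 0=1 -> 11011
State from step 6 equals state from step 2 -> cycle length 4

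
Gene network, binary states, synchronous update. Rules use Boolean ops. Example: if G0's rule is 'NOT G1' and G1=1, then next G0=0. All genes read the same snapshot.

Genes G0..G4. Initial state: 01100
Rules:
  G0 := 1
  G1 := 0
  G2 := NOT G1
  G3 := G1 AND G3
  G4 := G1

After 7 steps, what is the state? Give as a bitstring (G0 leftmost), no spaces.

Step 1: G0=1(const) G1=0(const) G2=NOT G1=NOT 1=0 G3=G1&G3=1&0=0 G4=G1=1 -> 10001
Step 2: G0=1(const) G1=0(const) G2=NOT G1=NOT 0=1 G3=G1&G3=0&0=0 G4=G1=0 -> 10100
Step 3: G0=1(const) G1=0(const) G2=NOT G1=NOT 0=1 G3=G1&G3=0&0=0 G4=G1=0 -> 10100
Step 4: G0=1(const) G1=0(const) G2=NOT G1=NOT 0=1 G3=G1&G3=0&0=0 G4=G1=0 -> 10100
Step 5: G0=1(const) G1=0(const) G2=NOT G1=NOT 0=1 G3=G1&G3=0&0=0 G4=G1=0 -> 10100
Step 6: G0=1(const) G1=0(const) G2=NOT G1=NOT 0=1 G3=G1&G3=0&0=0 G4=G1=0 -> 10100
Step 7: G0=1(const) G1=0(const) G2=NOT G1=NOT 0=1 G3=G1&G3=0&0=0 G4=G1=0 -> 10100

10100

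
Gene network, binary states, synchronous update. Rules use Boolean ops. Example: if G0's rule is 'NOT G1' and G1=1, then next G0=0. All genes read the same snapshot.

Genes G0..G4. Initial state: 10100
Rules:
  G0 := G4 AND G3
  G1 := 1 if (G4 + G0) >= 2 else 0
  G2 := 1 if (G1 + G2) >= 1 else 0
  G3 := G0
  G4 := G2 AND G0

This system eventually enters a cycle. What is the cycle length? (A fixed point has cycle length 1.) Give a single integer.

Answer: 2

Derivation:
Step 0: 10100
Step 1: G0=G4&G3=0&0=0 G1=(0+1>=2)=0 G2=(0+1>=1)=1 G3=G0=1 G4=G2&G0=1&1=1 -> 00111
Step 2: G0=G4&G3=1&1=1 G1=(1+0>=2)=0 G2=(0+1>=1)=1 G3=G0=0 G4=G2&G0=1&0=0 -> 10100
State from step 2 equals state from step 0 -> cycle length 2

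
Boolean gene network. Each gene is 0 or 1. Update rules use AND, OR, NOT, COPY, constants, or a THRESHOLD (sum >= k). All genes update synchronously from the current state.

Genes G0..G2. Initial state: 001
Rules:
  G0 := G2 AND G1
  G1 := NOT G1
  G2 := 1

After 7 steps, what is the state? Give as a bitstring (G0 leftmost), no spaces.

Step 1: G0=G2&G1=1&0=0 G1=NOT G1=NOT 0=1 G2=1(const) -> 011
Step 2: G0=G2&G1=1&1=1 G1=NOT G1=NOT 1=0 G2=1(const) -> 101
Step 3: G0=G2&G1=1&0=0 G1=NOT G1=NOT 0=1 G2=1(const) -> 011
Step 4: G0=G2&G1=1&1=1 G1=NOT G1=NOT 1=0 G2=1(const) -> 101
Step 5: G0=G2&G1=1&0=0 G1=NOT G1=NOT 0=1 G2=1(const) -> 011
Step 6: G0=G2&G1=1&1=1 G1=NOT G1=NOT 1=0 G2=1(const) -> 101
Step 7: G0=G2&G1=1&0=0 G1=NOT G1=NOT 0=1 G2=1(const) -> 011

011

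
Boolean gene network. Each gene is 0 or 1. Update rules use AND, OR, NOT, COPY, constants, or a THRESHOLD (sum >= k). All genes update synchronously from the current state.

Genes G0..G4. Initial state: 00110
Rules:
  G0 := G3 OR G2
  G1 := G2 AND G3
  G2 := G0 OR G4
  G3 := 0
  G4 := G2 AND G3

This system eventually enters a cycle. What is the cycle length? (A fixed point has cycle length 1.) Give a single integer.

Step 0: 00110
Step 1: G0=G3|G2=1|1=1 G1=G2&G3=1&1=1 G2=G0|G4=0|0=0 G3=0(const) G4=G2&G3=1&1=1 -> 11001
Step 2: G0=G3|G2=0|0=0 G1=G2&G3=0&0=0 G2=G0|G4=1|1=1 G3=0(const) G4=G2&G3=0&0=0 -> 00100
Step 3: G0=G3|G2=0|1=1 G1=G2&G3=1&0=0 G2=G0|G4=0|0=0 G3=0(const) G4=G2&G3=1&0=0 -> 10000
Step 4: G0=G3|G2=0|0=0 G1=G2&G3=0&0=0 G2=G0|G4=1|0=1 G3=0(const) G4=G2&G3=0&0=0 -> 00100
State from step 4 equals state from step 2 -> cycle length 2

Answer: 2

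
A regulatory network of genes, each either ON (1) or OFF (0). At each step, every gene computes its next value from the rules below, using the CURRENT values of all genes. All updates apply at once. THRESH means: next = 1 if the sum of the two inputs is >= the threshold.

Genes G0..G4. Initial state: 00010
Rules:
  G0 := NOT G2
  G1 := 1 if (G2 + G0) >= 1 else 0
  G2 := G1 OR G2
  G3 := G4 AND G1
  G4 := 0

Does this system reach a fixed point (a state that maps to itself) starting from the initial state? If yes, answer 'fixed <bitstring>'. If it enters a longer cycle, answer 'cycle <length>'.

Answer: fixed 01100

Derivation:
Step 0: 00010
Step 1: G0=NOT G2=NOT 0=1 G1=(0+0>=1)=0 G2=G1|G2=0|0=0 G3=G4&G1=0&0=0 G4=0(const) -> 10000
Step 2: G0=NOT G2=NOT 0=1 G1=(0+1>=1)=1 G2=G1|G2=0|0=0 G3=G4&G1=0&0=0 G4=0(const) -> 11000
Step 3: G0=NOT G2=NOT 0=1 G1=(0+1>=1)=1 G2=G1|G2=1|0=1 G3=G4&G1=0&1=0 G4=0(const) -> 11100
Step 4: G0=NOT G2=NOT 1=0 G1=(1+1>=1)=1 G2=G1|G2=1|1=1 G3=G4&G1=0&1=0 G4=0(const) -> 01100
Step 5: G0=NOT G2=NOT 1=0 G1=(1+0>=1)=1 G2=G1|G2=1|1=1 G3=G4&G1=0&1=0 G4=0(const) -> 01100
Fixed point reached at step 4: 01100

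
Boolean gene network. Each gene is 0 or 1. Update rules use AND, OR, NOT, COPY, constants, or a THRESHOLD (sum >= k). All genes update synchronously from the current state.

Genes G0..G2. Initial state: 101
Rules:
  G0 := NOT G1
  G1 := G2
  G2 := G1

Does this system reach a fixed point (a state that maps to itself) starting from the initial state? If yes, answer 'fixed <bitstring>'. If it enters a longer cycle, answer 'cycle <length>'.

Step 0: 101
Step 1: G0=NOT G1=NOT 0=1 G1=G2=1 G2=G1=0 -> 110
Step 2: G0=NOT G1=NOT 1=0 G1=G2=0 G2=G1=1 -> 001
Step 3: G0=NOT G1=NOT 0=1 G1=G2=1 G2=G1=0 -> 110
Cycle of length 2 starting at step 1 -> no fixed point

Answer: cycle 2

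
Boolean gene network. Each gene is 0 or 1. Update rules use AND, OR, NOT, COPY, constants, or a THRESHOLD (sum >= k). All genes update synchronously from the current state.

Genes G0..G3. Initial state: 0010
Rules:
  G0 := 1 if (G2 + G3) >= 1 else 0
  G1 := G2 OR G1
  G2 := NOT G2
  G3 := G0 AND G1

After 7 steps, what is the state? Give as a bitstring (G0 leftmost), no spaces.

Step 1: G0=(1+0>=1)=1 G1=G2|G1=1|0=1 G2=NOT G2=NOT 1=0 G3=G0&G1=0&0=0 -> 1100
Step 2: G0=(0+0>=1)=0 G1=G2|G1=0|1=1 G2=NOT G2=NOT 0=1 G3=G0&G1=1&1=1 -> 0111
Step 3: G0=(1+1>=1)=1 G1=G2|G1=1|1=1 G2=NOT G2=NOT 1=0 G3=G0&G1=0&1=0 -> 1100
Step 4: G0=(0+0>=1)=0 G1=G2|G1=0|1=1 G2=NOT G2=NOT 0=1 G3=G0&G1=1&1=1 -> 0111
Step 5: G0=(1+1>=1)=1 G1=G2|G1=1|1=1 G2=NOT G2=NOT 1=0 G3=G0&G1=0&1=0 -> 1100
Step 6: G0=(0+0>=1)=0 G1=G2|G1=0|1=1 G2=NOT G2=NOT 0=1 G3=G0&G1=1&1=1 -> 0111
Step 7: G0=(1+1>=1)=1 G1=G2|G1=1|1=1 G2=NOT G2=NOT 1=0 G3=G0&G1=0&1=0 -> 1100

1100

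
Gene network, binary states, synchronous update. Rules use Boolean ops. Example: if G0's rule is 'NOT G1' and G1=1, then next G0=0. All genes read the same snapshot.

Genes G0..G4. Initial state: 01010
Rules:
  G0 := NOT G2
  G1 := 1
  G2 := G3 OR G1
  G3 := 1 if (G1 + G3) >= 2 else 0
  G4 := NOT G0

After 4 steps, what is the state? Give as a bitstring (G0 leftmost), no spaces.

Step 1: G0=NOT G2=NOT 0=1 G1=1(const) G2=G3|G1=1|1=1 G3=(1+1>=2)=1 G4=NOT G0=NOT 0=1 -> 11111
Step 2: G0=NOT G2=NOT 1=0 G1=1(const) G2=G3|G1=1|1=1 G3=(1+1>=2)=1 G4=NOT G0=NOT 1=0 -> 01110
Step 3: G0=NOT G2=NOT 1=0 G1=1(const) G2=G3|G1=1|1=1 G3=(1+1>=2)=1 G4=NOT G0=NOT 0=1 -> 01111
Step 4: G0=NOT G2=NOT 1=0 G1=1(const) G2=G3|G1=1|1=1 G3=(1+1>=2)=1 G4=NOT G0=NOT 0=1 -> 01111

01111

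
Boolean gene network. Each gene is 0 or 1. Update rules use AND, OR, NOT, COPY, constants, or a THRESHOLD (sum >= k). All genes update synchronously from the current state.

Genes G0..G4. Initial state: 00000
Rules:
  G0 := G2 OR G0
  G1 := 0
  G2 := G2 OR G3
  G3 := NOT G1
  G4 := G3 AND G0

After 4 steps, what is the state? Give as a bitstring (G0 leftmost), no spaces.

Step 1: G0=G2|G0=0|0=0 G1=0(const) G2=G2|G3=0|0=0 G3=NOT G1=NOT 0=1 G4=G3&G0=0&0=0 -> 00010
Step 2: G0=G2|G0=0|0=0 G1=0(const) G2=G2|G3=0|1=1 G3=NOT G1=NOT 0=1 G4=G3&G0=1&0=0 -> 00110
Step 3: G0=G2|G0=1|0=1 G1=0(const) G2=G2|G3=1|1=1 G3=NOT G1=NOT 0=1 G4=G3&G0=1&0=0 -> 10110
Step 4: G0=G2|G0=1|1=1 G1=0(const) G2=G2|G3=1|1=1 G3=NOT G1=NOT 0=1 G4=G3&G0=1&1=1 -> 10111

10111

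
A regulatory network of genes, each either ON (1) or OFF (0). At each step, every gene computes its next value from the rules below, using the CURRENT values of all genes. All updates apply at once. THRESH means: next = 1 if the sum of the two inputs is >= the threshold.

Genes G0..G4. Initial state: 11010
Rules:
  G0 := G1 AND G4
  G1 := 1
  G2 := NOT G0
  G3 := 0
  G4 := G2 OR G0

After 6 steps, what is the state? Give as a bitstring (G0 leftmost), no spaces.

Step 1: G0=G1&G4=1&0=0 G1=1(const) G2=NOT G0=NOT 1=0 G3=0(const) G4=G2|G0=0|1=1 -> 01001
Step 2: G0=G1&G4=1&1=1 G1=1(const) G2=NOT G0=NOT 0=1 G3=0(const) G4=G2|G0=0|0=0 -> 11100
Step 3: G0=G1&G4=1&0=0 G1=1(const) G2=NOT G0=NOT 1=0 G3=0(const) G4=G2|G0=1|1=1 -> 01001
Step 4: G0=G1&G4=1&1=1 G1=1(const) G2=NOT G0=NOT 0=1 G3=0(const) G4=G2|G0=0|0=0 -> 11100
Step 5: G0=G1&G4=1&0=0 G1=1(const) G2=NOT G0=NOT 1=0 G3=0(const) G4=G2|G0=1|1=1 -> 01001
Step 6: G0=G1&G4=1&1=1 G1=1(const) G2=NOT G0=NOT 0=1 G3=0(const) G4=G2|G0=0|0=0 -> 11100

11100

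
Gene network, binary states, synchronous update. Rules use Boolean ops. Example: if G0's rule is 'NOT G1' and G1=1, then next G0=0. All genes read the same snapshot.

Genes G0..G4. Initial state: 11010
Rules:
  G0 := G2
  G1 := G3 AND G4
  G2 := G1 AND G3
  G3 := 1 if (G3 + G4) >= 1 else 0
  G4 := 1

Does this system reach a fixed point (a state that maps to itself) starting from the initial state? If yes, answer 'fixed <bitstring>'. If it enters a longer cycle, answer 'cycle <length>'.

Step 0: 11010
Step 1: G0=G2=0 G1=G3&G4=1&0=0 G2=G1&G3=1&1=1 G3=(1+0>=1)=1 G4=1(const) -> 00111
Step 2: G0=G2=1 G1=G3&G4=1&1=1 G2=G1&G3=0&1=0 G3=(1+1>=1)=1 G4=1(const) -> 11011
Step 3: G0=G2=0 G1=G3&G4=1&1=1 G2=G1&G3=1&1=1 G3=(1+1>=1)=1 G4=1(const) -> 01111
Step 4: G0=G2=1 G1=G3&G4=1&1=1 G2=G1&G3=1&1=1 G3=(1+1>=1)=1 G4=1(const) -> 11111
Step 5: G0=G2=1 G1=G3&G4=1&1=1 G2=G1&G3=1&1=1 G3=(1+1>=1)=1 G4=1(const) -> 11111
Fixed point reached at step 4: 11111

Answer: fixed 11111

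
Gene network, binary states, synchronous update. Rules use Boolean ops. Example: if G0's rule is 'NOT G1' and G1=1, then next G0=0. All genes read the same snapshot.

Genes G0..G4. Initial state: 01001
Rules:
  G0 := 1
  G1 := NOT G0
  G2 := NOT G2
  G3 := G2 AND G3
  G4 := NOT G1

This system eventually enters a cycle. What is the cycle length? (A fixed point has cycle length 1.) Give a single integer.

Answer: 2

Derivation:
Step 0: 01001
Step 1: G0=1(const) G1=NOT G0=NOT 0=1 G2=NOT G2=NOT 0=1 G3=G2&G3=0&0=0 G4=NOT G1=NOT 1=0 -> 11100
Step 2: G0=1(const) G1=NOT G0=NOT 1=0 G2=NOT G2=NOT 1=0 G3=G2&G3=1&0=0 G4=NOT G1=NOT 1=0 -> 10000
Step 3: G0=1(const) G1=NOT G0=NOT 1=0 G2=NOT G2=NOT 0=1 G3=G2&G3=0&0=0 G4=NOT G1=NOT 0=1 -> 10101
Step 4: G0=1(const) G1=NOT G0=NOT 1=0 G2=NOT G2=NOT 1=0 G3=G2&G3=1&0=0 G4=NOT G1=NOT 0=1 -> 10001
Step 5: G0=1(const) G1=NOT G0=NOT 1=0 G2=NOT G2=NOT 0=1 G3=G2&G3=0&0=0 G4=NOT G1=NOT 0=1 -> 10101
State from step 5 equals state from step 3 -> cycle length 2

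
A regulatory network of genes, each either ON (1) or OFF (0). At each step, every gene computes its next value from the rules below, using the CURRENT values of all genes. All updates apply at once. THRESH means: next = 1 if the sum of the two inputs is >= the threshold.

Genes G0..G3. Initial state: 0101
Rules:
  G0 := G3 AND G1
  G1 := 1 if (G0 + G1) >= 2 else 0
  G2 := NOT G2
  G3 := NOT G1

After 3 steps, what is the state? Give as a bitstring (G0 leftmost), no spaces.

Step 1: G0=G3&G1=1&1=1 G1=(0+1>=2)=0 G2=NOT G2=NOT 0=1 G3=NOT G1=NOT 1=0 -> 1010
Step 2: G0=G3&G1=0&0=0 G1=(1+0>=2)=0 G2=NOT G2=NOT 1=0 G3=NOT G1=NOT 0=1 -> 0001
Step 3: G0=G3&G1=1&0=0 G1=(0+0>=2)=0 G2=NOT G2=NOT 0=1 G3=NOT G1=NOT 0=1 -> 0011

0011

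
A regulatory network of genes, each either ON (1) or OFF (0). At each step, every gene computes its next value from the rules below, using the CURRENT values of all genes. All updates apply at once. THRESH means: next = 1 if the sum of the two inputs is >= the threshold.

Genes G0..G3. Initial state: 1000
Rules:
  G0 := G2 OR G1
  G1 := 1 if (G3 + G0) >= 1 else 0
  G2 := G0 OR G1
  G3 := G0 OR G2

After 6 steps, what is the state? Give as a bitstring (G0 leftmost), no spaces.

Step 1: G0=G2|G1=0|0=0 G1=(0+1>=1)=1 G2=G0|G1=1|0=1 G3=G0|G2=1|0=1 -> 0111
Step 2: G0=G2|G1=1|1=1 G1=(1+0>=1)=1 G2=G0|G1=0|1=1 G3=G0|G2=0|1=1 -> 1111
Step 3: G0=G2|G1=1|1=1 G1=(1+1>=1)=1 G2=G0|G1=1|1=1 G3=G0|G2=1|1=1 -> 1111
Step 4: G0=G2|G1=1|1=1 G1=(1+1>=1)=1 G2=G0|G1=1|1=1 G3=G0|G2=1|1=1 -> 1111
Step 5: G0=G2|G1=1|1=1 G1=(1+1>=1)=1 G2=G0|G1=1|1=1 G3=G0|G2=1|1=1 -> 1111
Step 6: G0=G2|G1=1|1=1 G1=(1+1>=1)=1 G2=G0|G1=1|1=1 G3=G0|G2=1|1=1 -> 1111

1111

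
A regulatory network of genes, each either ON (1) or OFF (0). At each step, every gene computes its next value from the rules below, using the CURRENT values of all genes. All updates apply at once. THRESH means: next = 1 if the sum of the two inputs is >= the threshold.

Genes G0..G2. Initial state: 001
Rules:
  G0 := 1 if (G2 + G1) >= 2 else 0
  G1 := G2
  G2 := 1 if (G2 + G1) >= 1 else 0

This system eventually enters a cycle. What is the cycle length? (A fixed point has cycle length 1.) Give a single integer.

Answer: 1

Derivation:
Step 0: 001
Step 1: G0=(1+0>=2)=0 G1=G2=1 G2=(1+0>=1)=1 -> 011
Step 2: G0=(1+1>=2)=1 G1=G2=1 G2=(1+1>=1)=1 -> 111
Step 3: G0=(1+1>=2)=1 G1=G2=1 G2=(1+1>=1)=1 -> 111
State from step 3 equals state from step 2 -> cycle length 1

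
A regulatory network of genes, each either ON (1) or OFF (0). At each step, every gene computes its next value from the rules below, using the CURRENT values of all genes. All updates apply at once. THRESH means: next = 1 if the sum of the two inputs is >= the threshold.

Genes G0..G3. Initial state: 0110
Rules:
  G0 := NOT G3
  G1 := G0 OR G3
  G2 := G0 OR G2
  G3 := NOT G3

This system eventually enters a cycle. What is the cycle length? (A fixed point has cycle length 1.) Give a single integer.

Step 0: 0110
Step 1: G0=NOT G3=NOT 0=1 G1=G0|G3=0|0=0 G2=G0|G2=0|1=1 G3=NOT G3=NOT 0=1 -> 1011
Step 2: G0=NOT G3=NOT 1=0 G1=G0|G3=1|1=1 G2=G0|G2=1|1=1 G3=NOT G3=NOT 1=0 -> 0110
State from step 2 equals state from step 0 -> cycle length 2

Answer: 2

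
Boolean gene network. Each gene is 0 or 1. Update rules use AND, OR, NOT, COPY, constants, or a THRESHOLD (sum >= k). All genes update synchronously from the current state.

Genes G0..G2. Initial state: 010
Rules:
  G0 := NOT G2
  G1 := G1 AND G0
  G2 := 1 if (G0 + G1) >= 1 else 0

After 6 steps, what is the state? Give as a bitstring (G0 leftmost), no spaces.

Step 1: G0=NOT G2=NOT 0=1 G1=G1&G0=1&0=0 G2=(0+1>=1)=1 -> 101
Step 2: G0=NOT G2=NOT 1=0 G1=G1&G0=0&1=0 G2=(1+0>=1)=1 -> 001
Step 3: G0=NOT G2=NOT 1=0 G1=G1&G0=0&0=0 G2=(0+0>=1)=0 -> 000
Step 4: G0=NOT G2=NOT 0=1 G1=G1&G0=0&0=0 G2=(0+0>=1)=0 -> 100
Step 5: G0=NOT G2=NOT 0=1 G1=G1&G0=0&1=0 G2=(1+0>=1)=1 -> 101
Step 6: G0=NOT G2=NOT 1=0 G1=G1&G0=0&1=0 G2=(1+0>=1)=1 -> 001

001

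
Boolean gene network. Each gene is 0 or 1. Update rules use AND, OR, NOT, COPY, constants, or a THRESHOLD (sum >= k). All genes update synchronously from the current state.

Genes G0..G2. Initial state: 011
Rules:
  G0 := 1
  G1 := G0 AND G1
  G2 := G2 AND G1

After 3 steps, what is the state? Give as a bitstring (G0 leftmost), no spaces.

Step 1: G0=1(const) G1=G0&G1=0&1=0 G2=G2&G1=1&1=1 -> 101
Step 2: G0=1(const) G1=G0&G1=1&0=0 G2=G2&G1=1&0=0 -> 100
Step 3: G0=1(const) G1=G0&G1=1&0=0 G2=G2&G1=0&0=0 -> 100

100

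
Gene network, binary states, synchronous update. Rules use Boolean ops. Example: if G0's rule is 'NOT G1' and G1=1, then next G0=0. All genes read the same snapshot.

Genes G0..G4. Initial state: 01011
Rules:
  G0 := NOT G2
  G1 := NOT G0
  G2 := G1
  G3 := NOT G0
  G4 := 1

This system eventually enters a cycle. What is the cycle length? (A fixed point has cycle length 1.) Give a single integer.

Answer: 3

Derivation:
Step 0: 01011
Step 1: G0=NOT G2=NOT 0=1 G1=NOT G0=NOT 0=1 G2=G1=1 G3=NOT G0=NOT 0=1 G4=1(const) -> 11111
Step 2: G0=NOT G2=NOT 1=0 G1=NOT G0=NOT 1=0 G2=G1=1 G3=NOT G0=NOT 1=0 G4=1(const) -> 00101
Step 3: G0=NOT G2=NOT 1=0 G1=NOT G0=NOT 0=1 G2=G1=0 G3=NOT G0=NOT 0=1 G4=1(const) -> 01011
State from step 3 equals state from step 0 -> cycle length 3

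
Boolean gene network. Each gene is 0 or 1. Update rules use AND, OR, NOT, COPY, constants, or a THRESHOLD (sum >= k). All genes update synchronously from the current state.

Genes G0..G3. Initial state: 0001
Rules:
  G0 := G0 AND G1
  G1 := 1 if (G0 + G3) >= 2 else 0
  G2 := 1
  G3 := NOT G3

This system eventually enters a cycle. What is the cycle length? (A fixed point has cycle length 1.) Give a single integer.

Answer: 2

Derivation:
Step 0: 0001
Step 1: G0=G0&G1=0&0=0 G1=(0+1>=2)=0 G2=1(const) G3=NOT G3=NOT 1=0 -> 0010
Step 2: G0=G0&G1=0&0=0 G1=(0+0>=2)=0 G2=1(const) G3=NOT G3=NOT 0=1 -> 0011
Step 3: G0=G0&G1=0&0=0 G1=(0+1>=2)=0 G2=1(const) G3=NOT G3=NOT 1=0 -> 0010
State from step 3 equals state from step 1 -> cycle length 2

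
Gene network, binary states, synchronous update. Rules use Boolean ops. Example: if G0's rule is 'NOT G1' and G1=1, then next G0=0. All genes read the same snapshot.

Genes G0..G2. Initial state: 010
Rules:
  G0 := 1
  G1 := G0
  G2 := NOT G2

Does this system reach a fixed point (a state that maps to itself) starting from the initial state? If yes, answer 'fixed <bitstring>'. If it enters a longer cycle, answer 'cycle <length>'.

Answer: cycle 2

Derivation:
Step 0: 010
Step 1: G0=1(const) G1=G0=0 G2=NOT G2=NOT 0=1 -> 101
Step 2: G0=1(const) G1=G0=1 G2=NOT G2=NOT 1=0 -> 110
Step 3: G0=1(const) G1=G0=1 G2=NOT G2=NOT 0=1 -> 111
Step 4: G0=1(const) G1=G0=1 G2=NOT G2=NOT 1=0 -> 110
Cycle of length 2 starting at step 2 -> no fixed point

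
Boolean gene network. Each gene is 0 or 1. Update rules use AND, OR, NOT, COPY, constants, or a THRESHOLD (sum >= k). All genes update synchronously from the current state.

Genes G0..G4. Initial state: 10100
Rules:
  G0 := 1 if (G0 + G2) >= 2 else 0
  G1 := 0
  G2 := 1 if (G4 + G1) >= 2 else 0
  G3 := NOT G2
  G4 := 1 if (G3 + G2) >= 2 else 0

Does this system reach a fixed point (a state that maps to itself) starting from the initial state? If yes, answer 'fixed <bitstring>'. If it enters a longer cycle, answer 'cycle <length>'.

Answer: fixed 00010

Derivation:
Step 0: 10100
Step 1: G0=(1+1>=2)=1 G1=0(const) G2=(0+0>=2)=0 G3=NOT G2=NOT 1=0 G4=(0+1>=2)=0 -> 10000
Step 2: G0=(1+0>=2)=0 G1=0(const) G2=(0+0>=2)=0 G3=NOT G2=NOT 0=1 G4=(0+0>=2)=0 -> 00010
Step 3: G0=(0+0>=2)=0 G1=0(const) G2=(0+0>=2)=0 G3=NOT G2=NOT 0=1 G4=(1+0>=2)=0 -> 00010
Fixed point reached at step 2: 00010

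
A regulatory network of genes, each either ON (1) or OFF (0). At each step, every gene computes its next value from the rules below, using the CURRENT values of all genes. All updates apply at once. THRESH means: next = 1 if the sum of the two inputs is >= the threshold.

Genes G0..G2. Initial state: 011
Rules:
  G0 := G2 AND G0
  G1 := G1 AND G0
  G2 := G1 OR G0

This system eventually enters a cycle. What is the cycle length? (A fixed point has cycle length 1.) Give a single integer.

Step 0: 011
Step 1: G0=G2&G0=1&0=0 G1=G1&G0=1&0=0 G2=G1|G0=1|0=1 -> 001
Step 2: G0=G2&G0=1&0=0 G1=G1&G0=0&0=0 G2=G1|G0=0|0=0 -> 000
Step 3: G0=G2&G0=0&0=0 G1=G1&G0=0&0=0 G2=G1|G0=0|0=0 -> 000
State from step 3 equals state from step 2 -> cycle length 1

Answer: 1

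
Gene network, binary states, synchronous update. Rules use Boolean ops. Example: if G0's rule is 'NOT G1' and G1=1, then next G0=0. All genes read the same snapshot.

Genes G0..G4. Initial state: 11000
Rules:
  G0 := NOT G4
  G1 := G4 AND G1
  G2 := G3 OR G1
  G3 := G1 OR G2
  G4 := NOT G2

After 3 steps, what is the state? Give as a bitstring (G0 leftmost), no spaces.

Step 1: G0=NOT G4=NOT 0=1 G1=G4&G1=0&1=0 G2=G3|G1=0|1=1 G3=G1|G2=1|0=1 G4=NOT G2=NOT 0=1 -> 10111
Step 2: G0=NOT G4=NOT 1=0 G1=G4&G1=1&0=0 G2=G3|G1=1|0=1 G3=G1|G2=0|1=1 G4=NOT G2=NOT 1=0 -> 00110
Step 3: G0=NOT G4=NOT 0=1 G1=G4&G1=0&0=0 G2=G3|G1=1|0=1 G3=G1|G2=0|1=1 G4=NOT G2=NOT 1=0 -> 10110

10110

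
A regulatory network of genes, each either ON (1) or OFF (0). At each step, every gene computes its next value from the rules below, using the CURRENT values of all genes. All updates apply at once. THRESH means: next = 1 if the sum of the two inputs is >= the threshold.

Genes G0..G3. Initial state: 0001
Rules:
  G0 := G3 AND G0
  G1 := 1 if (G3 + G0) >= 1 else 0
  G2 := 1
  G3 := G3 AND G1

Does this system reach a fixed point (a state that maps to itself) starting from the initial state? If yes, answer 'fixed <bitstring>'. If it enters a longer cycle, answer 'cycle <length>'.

Step 0: 0001
Step 1: G0=G3&G0=1&0=0 G1=(1+0>=1)=1 G2=1(const) G3=G3&G1=1&0=0 -> 0110
Step 2: G0=G3&G0=0&0=0 G1=(0+0>=1)=0 G2=1(const) G3=G3&G1=0&1=0 -> 0010
Step 3: G0=G3&G0=0&0=0 G1=(0+0>=1)=0 G2=1(const) G3=G3&G1=0&0=0 -> 0010
Fixed point reached at step 2: 0010

Answer: fixed 0010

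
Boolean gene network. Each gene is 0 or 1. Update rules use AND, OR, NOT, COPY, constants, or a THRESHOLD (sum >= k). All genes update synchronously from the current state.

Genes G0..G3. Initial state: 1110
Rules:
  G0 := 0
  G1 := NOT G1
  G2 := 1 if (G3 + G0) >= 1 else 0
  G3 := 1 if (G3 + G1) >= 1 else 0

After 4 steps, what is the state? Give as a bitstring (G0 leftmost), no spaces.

Step 1: G0=0(const) G1=NOT G1=NOT 1=0 G2=(0+1>=1)=1 G3=(0+1>=1)=1 -> 0011
Step 2: G0=0(const) G1=NOT G1=NOT 0=1 G2=(1+0>=1)=1 G3=(1+0>=1)=1 -> 0111
Step 3: G0=0(const) G1=NOT G1=NOT 1=0 G2=(1+0>=1)=1 G3=(1+1>=1)=1 -> 0011
Step 4: G0=0(const) G1=NOT G1=NOT 0=1 G2=(1+0>=1)=1 G3=(1+0>=1)=1 -> 0111

0111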